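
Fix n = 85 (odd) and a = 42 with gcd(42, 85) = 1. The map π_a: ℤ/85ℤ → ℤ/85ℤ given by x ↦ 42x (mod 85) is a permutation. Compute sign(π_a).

Orbit of 77 under x↦42x: [77, 4, 83, 1, 42, 64, 53]… (length divides ord_85(42)).
Decompose π into cycles: lengths [8, 8, 8, 8, 8, 8, 8, 8, 8, 8, 4, 1] (12 cycles, including the fixed point 0).
With 12 cycles on 85 points, sign = (−1)^{85−12} = -1.
Zolotarev: (42|85) = -1, matching the cycle-count sign.

-1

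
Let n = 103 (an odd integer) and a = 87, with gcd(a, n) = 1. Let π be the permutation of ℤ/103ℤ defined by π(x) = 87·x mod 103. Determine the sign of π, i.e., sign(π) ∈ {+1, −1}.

Trace 38: π^k(38) = [38, 10, 46, 88, 34, 74, 52] for k=0..6.
π_87 has 2 disjoint cycles with lengths [102, 1] on {0,…,102}.
Σ(ℓ_i−1) = 103−2 = 101; sign = (−1)^101 = -1.

-1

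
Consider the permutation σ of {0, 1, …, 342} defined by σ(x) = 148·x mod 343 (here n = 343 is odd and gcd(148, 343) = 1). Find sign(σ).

Start at x=197: 197 → 1 → 148 → 295 → 99 → 246 → 50 → 197 (one orbit).
The orbit structure of x ↦ 148x mod 343: 91 orbits of sizes [7, 7, 7, 7, 7, 7, 7, 7, 7, 7, 7, 7, 7, 7, 7, 7, 7, 7, 7, 7, 7, 7, 7, 7, 7, 7, 7, 7, 7, 7, 7, 7, 7, 7, 7, 7, 7, 7, 7, 7, 7, 7, 1, 1, 1, 1, 1, 1, 1, 1, 1, 1, 1, 1, 1, 1, 1, 1, 1, 1, 1, 1, 1, 1, 1, 1, 1, 1, 1, 1, 1, 1, 1, 1, 1, 1, 1, 1, 1, 1, 1, 1, 1, 1, 1, 1, 1, 1, 1, 1, 1].
sign(π) = (−1)^{n − #cycles} = (−1)^{343−91} = (−1)^252 = +1.
Zolotarev: (148|343) = +1, matching the cycle-count sign.

+1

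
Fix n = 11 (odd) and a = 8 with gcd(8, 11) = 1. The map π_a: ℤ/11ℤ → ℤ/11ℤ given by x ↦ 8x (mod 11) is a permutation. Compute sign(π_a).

-1

Trace 9: π^k(9) = [9, 6, 4, 10, 3, 2, 5] for k=0..6.
Decompose π into cycles: lengths [10, 1] (2 cycles, including the fixed point 0).
With 2 cycles on 11 points, sign = (−1)^{11−2} = -1.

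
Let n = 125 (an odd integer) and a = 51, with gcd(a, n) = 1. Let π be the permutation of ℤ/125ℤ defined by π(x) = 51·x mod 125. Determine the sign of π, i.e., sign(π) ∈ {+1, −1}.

Orbit of 76 under x↦51x: [76, 1, 51, 101, 26]… (length divides ord_125(51)).
Cycle lengths of π_51 on ℤ/125ℤ: [5, 5, 5, 5, 5, 5, 5, 5, 5, 5, 5, 5, 5, 5, 5, 5, 5, 5, 5, 5, 1, 1, 1, 1, 1, 1, 1, 1, 1, 1, 1, 1, 1, 1, 1, 1, 1, 1, 1, 1, 1, 1, 1, 1, 1]; 45 cycles in total.
45 cycles on 125: each ℓ→(−1)^(ℓ−1), product (−1)^80 = +1.
Check: (51/125) = +1 by Zolotarev.

+1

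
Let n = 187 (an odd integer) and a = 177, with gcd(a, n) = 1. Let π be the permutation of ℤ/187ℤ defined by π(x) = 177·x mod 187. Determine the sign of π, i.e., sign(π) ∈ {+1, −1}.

-1

Trace 45: π^k(45) = [45, 111, 12, 67, 78, 155, 133] for k=0..6.
Decompose π into cycles: lengths [16, 16, 16, 16, 16, 16, 16, 16, 16, 16, 16, 1, 1, 1, 1, 1, 1, 1, 1, 1, 1, 1] (22 cycles, including the fixed point 0).
Σ(ℓ_i−1) = 187−22 = 165; sign = (−1)^165 = -1.
Via Zolotarev, sign(π_{177}) = (177|187) = -1.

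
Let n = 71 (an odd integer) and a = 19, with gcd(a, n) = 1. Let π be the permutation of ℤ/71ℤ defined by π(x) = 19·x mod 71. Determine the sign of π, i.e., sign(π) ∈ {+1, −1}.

+1

Trace 4: π^k(4) = [4, 5, 24, 30, 2, 38, 12] for k=0..6.
3 cycles of lengths [35, 35, 1].
With 3 cycles on 71 points, sign = (−1)^{71−3} = +1.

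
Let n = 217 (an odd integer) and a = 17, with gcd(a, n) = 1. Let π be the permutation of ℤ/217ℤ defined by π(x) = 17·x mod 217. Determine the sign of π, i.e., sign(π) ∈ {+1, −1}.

+1

Trace 24: π^k(24) = [24, 191, 209, 81, 75, 190, 192] for k=0..6.
Cycle type of π: 30×7 + 6 + 1; total 9 cycles.
With 9 cycles on 217 points, sign = (−1)^{217−9} = +1.
Check: (17/217) = +1 by Zolotarev.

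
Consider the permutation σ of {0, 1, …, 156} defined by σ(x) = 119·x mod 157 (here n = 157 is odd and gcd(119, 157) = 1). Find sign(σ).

Start at x=2: 2 → 81 → 62 → 156 → 38 → 126 → 79 → … (one orbit).
Decompose π into cycles: lengths [156, 1] (2 cycles, including the fixed point 0).
157 − 2 = 155 transpositions; sign(π) = (−1)^155 = -1.
Zolotarev: (119|157) = -1, matching the cycle-count sign.

-1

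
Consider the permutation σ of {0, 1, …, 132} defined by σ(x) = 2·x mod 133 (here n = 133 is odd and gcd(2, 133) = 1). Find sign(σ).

-1

Orbit of 4 under x↦2x: [4, 8, 16, 32, 64, 128, 123]… (length divides ord_133(2)).
π_2 has 10 disjoint cycles with lengths [18, 18, 18, 18, 18, 18, 18, 3, 3, 1] on {0,…,132}.
With 10 cycles on 133 points, sign = (−1)^{133−10} = -1.
Zolotarev: (2|133) = -1, matching the cycle-count sign.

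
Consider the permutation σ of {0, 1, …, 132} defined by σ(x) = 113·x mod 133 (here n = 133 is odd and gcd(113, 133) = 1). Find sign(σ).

Orbit of 113 under x↦113x: [113, 1]… (length divides ord_133(113)).
π_113 has 70 disjoint cycles with lengths [2, 2, 2, 2, 2, 2, 2, 2, 2, 2, 2, 2, 2, 2, 2, 2, 2, 2, 2, 2, 2, 2, 2, 2, 2, 2, 2, 2, 2, 2, 2, 2, 2, 2, 2, 2, 2, 2, 2, 2, 2, 2, 2, 2, 2, 2, 2, 2, 2, 2, 2, 2, 2, 2, 2, 2, 2, 2, 2, 2, 2, 2, 2, 1, 1, 1, 1, 1, 1, 1] on {0,…,132}.
sign(π) = (−1)^{n − #cycles} = (−1)^{133−70} = (−1)^63 = -1.

-1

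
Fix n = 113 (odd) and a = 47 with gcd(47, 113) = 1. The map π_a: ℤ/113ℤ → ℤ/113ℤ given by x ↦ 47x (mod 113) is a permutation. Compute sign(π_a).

Orbit of 105 under x↦47x: [105, 76, 69, 79, 97, 39, 25]… (length divides ord_113(47)).
Cycle lengths of π_47 on ℤ/113ℤ: [112, 1]; 2 cycles in total.
113 − 2 = 111 transpositions; sign(π) = (−1)^111 = -1.
Check: (47/113) = -1 by Zolotarev.

-1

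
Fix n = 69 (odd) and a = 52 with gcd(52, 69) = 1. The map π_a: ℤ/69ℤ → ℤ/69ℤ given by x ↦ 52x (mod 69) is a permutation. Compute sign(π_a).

Trace 16: π^k(16) = [16, 4, 1, 52, 13, 55, 31] for k=0..6.
Decompose π into cycles: lengths [11, 11, 11, 11, 11, 11, 1, 1, 1] (9 cycles, including the fixed point 0).
With 9 cycles on 69 points, sign = (−1)^{69−9} = +1.
(52|69)_J = +1 (Zolotarev's lemma cross-check).

+1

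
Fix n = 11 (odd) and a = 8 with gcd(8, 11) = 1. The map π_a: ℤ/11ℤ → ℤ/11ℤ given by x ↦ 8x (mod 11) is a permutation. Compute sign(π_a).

-1

Trace 6: π^k(6) = [6, 4, 10, 3, 2, 5, 7] for k=0..6.
Cycle type of π: 10 + 1; total 2 cycles.
2 cycles on 11: each ℓ→(−1)^(ℓ−1), product (−1)^9 = -1.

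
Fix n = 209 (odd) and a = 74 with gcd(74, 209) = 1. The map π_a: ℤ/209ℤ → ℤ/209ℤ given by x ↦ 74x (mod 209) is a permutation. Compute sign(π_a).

Trace 16: π^k(16) = [16, 139, 45, 195, 9, 39, 169] for k=0..6.
Cycle lengths of π_74 on ℤ/209ℤ: [90, 90, 10, 9, 9, 1]; 6 cycles in total.
n − c = 209 − 6 = 203; sign = (−1)^203 = -1.
Check: (74/209) = -1 by Zolotarev.

-1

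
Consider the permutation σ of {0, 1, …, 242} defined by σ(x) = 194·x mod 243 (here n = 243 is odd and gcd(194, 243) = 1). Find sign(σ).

-1

Orbit of 197 under x↦194x: [197, 67, 119, 1, 194, 214, 206]… (length divides ord_243(194)).
π_194 has 6 disjoint cycles with lengths [162, 54, 18, 6, 2, 1] on {0,…,242}.
With 6 cycles on 243 points, sign = (−1)^{243−6} = -1.
(194|243)_J = -1 (Zolotarev's lemma cross-check).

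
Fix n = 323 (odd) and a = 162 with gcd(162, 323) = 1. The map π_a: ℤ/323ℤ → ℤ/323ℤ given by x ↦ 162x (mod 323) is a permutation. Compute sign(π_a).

-1

Trace 140: π^k(140) = [140, 70, 35, 179, 251, 287, 305] for k=0..6.
Cycle lengths of π_162 on ℤ/323ℤ: [72, 72, 72, 72, 18, 8, 8, 1]; 8 cycles in total.
8 cycles on 323: each ℓ→(−1)^(ℓ−1), product (−1)^315 = -1.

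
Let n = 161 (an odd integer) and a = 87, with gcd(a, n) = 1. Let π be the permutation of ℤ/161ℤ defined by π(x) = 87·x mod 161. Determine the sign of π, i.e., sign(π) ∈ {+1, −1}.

-1

Orbit of 4 under x↦87x: [4, 26, 8, 52, 16, 104, 32]… (length divides ord_161(87)).
Cycle type of π: 66×2 + 11×2 + 6 + 1; total 6 cycles.
Σ(ℓ_i−1) = 161−6 = 155; sign = (−1)^155 = -1.
(87|161)_J = -1 (Zolotarev's lemma cross-check).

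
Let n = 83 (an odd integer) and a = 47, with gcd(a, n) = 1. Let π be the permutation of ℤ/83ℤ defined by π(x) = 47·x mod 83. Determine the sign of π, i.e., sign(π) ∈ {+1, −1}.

-1

Trace 80: π^k(80) = [80, 25, 13, 30, 82, 36, 32] for k=0..6.
Cycle lengths of π_47 on ℤ/83ℤ: [82, 1]; 2 cycles in total.
Σ(ℓ_i−1) = 83−2 = 81; sign = (−1)^81 = -1.
Via Zolotarev, sign(π_{47}) = (47|83) = -1.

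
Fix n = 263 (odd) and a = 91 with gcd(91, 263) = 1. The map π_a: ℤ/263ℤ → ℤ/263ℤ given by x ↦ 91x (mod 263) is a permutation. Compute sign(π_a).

Start at x=135: 135 → 187 → 185 → 3 → 10 → 121 → 228 → … (one orbit).
The orbit structure of x ↦ 91x mod 263: 2 orbits of sizes [262, 1].
263 − 2 = 261 transpositions; sign(π) = (−1)^261 = -1.

-1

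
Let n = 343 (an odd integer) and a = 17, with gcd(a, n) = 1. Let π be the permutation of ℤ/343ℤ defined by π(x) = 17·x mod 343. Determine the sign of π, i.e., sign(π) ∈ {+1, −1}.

-1

Orbit of 137 under x↦17x: [137, 271, 148, 115, 240, 307, 74]… (length divides ord_343(17)).
4 cycles of lengths [294, 42, 6, 1].
343 − 4 = 339 transpositions; sign(π) = (−1)^339 = -1.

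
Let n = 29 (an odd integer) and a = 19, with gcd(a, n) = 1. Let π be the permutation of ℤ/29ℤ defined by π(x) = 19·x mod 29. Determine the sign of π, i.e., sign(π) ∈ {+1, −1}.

Start at x=18: 18 → 23 → 2 → 9 → 26 → 1 → 19 → … (one orbit).
2 cycles of lengths [28, 1].
n − c = 29 − 2 = 27; sign = (−1)^27 = -1.
Zolotarev: (19|29) = -1, matching the cycle-count sign.

-1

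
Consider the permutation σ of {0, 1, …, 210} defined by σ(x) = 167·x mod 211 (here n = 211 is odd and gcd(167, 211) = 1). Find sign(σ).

Trace 148: π^k(148) = [148, 29, 201, 18, 52, 33, 25] for k=0..6.
2 cycles of lengths [210, 1].
With 2 cycles on 211 points, sign = (−1)^{211−2} = -1.
Zolotarev: (167|211) = -1, matching the cycle-count sign.

-1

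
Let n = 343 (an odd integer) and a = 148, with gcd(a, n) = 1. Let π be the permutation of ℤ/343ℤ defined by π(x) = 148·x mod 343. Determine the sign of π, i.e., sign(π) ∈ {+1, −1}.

+1

Orbit of 1 under x↦148x: [1, 148, 295, 99, 246, 50, 197]… (length divides ord_343(148)).
The orbit structure of x ↦ 148x mod 343: 91 orbits of sizes [7, 7, 7, 7, 7, 7, 7, 7, 7, 7, 7, 7, 7, 7, 7, 7, 7, 7, 7, 7, 7, 7, 7, 7, 7, 7, 7, 7, 7, 7, 7, 7, 7, 7, 7, 7, 7, 7, 7, 7, 7, 7, 1, 1, 1, 1, 1, 1, 1, 1, 1, 1, 1, 1, 1, 1, 1, 1, 1, 1, 1, 1, 1, 1, 1, 1, 1, 1, 1, 1, 1, 1, 1, 1, 1, 1, 1, 1, 1, 1, 1, 1, 1, 1, 1, 1, 1, 1, 1, 1, 1].
sign(π) = (−1)^{n − #cycles} = (−1)^{343−91} = (−1)^252 = +1.
Zolotarev: (148|343) = +1, matching the cycle-count sign.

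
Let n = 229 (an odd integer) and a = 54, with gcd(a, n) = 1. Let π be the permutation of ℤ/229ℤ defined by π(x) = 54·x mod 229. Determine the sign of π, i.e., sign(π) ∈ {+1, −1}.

-1

Start at x=197: 197 → 104 → 120 → 68 → 8 → 203 → 199 → … (one orbit).
4 cycles of lengths [76, 76, 76, 1].
229 − 4 = 225 transpositions; sign(π) = (−1)^225 = -1.
The Jacobi symbol (54|229) = -1 (Zolotarev) agrees.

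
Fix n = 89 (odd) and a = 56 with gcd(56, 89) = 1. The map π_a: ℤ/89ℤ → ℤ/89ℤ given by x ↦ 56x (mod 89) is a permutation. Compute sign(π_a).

-1

Orbit of 30 under x↦56x: [30, 78, 7, 36, 58, 44, 61]… (length divides ord_89(56)).
π_56 has 2 disjoint cycles with lengths [88, 1] on {0,…,88}.
sign(π) = (−1)^{n − #cycles} = (−1)^{89−2} = (−1)^87 = -1.
Check: (56/89) = -1 by Zolotarev.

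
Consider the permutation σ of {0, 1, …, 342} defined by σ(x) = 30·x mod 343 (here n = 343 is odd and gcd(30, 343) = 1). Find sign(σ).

+1

Start at x=165: 165 → 148 → 324 → 116 → 50 → 128 → 67 → … (one orbit).
The orbit structure of x ↦ 30x mod 343: 31 orbits of sizes [21, 21, 21, 21, 21, 21, 21, 21, 21, 21, 21, 21, 21, 21, 3, 3, 3, 3, 3, 3, 3, 3, 3, 3, 3, 3, 3, 3, 3, 3, 1].
n − c = 343 − 31 = 312; sign = (−1)^312 = +1.
(30|343)_J = +1 (Zolotarev's lemma cross-check).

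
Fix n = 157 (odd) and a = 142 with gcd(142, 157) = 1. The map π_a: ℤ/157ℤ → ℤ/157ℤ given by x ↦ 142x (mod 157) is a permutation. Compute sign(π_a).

Trace 2: π^k(2) = [2, 127, 136, 1, 142, 68, 79] for k=0..6.
π_142 has 2 disjoint cycles with lengths [156, 1] on {0,…,156}.
2 cycles on 157: each ℓ→(−1)^(ℓ−1), product (−1)^155 = -1.
(142|157)_J = -1 (Zolotarev's lemma cross-check).

-1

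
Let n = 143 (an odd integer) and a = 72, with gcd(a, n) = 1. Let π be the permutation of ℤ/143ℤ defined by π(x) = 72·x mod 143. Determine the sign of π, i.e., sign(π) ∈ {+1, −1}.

+1

Trace 63: π^k(63) = [63, 103, 123, 133, 138, 69, 106] for k=0..6.
Decompose π into cycles: lengths [60, 60, 12, 10, 1] (5 cycles, including the fixed point 0).
sign(π) = (−1)^{n − #cycles} = (−1)^{143−5} = (−1)^138 = +1.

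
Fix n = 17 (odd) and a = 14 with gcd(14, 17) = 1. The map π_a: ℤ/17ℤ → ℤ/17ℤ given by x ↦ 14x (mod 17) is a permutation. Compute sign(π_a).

Trace 10: π^k(10) = [10, 4, 5, 2, 11, 1, 14] for k=0..6.
Cycle lengths of π_14 on ℤ/17ℤ: [16, 1]; 2 cycles in total.
With 2 cycles on 17 points, sign = (−1)^{17−2} = -1.
The Jacobi symbol (14|17) = -1 (Zolotarev) agrees.

-1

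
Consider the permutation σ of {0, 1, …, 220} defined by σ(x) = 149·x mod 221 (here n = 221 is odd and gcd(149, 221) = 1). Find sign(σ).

Trace 200: π^k(200) = [200, 186, 89, 1, 149, 101, 21] for k=0..6.
Cycle type of π: 12×17 + 4×4 + 1; total 22 cycles.
n − c = 221 − 22 = 199; sign = (−1)^199 = -1.

-1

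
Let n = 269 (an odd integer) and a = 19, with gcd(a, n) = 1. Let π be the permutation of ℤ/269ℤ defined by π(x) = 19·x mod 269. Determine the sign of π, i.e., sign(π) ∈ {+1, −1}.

-1

Start at x=241: 241 → 6 → 114 → 14 → 266 → 212 → 262 → … (one orbit).
Decompose π into cycles: lengths [268, 1] (2 cycles, including the fixed point 0).
sign(π) = (−1)^{n − #cycles} = (−1)^{269−2} = (−1)^267 = -1.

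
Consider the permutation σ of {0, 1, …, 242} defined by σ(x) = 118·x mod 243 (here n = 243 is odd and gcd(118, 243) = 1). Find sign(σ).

Trace 55: π^k(55) = [55, 172, 127, 163, 37, 235, 28] for k=0..6.
π_118 has 27 disjoint cycles with lengths [27, 27, 27, 27, 27, 27, 9, 9, 9, 9, 9, 9, 3, 3, 3, 3, 3, 3, 1, 1, 1, 1, 1, 1, 1, 1, 1] on {0,…,242}.
n − c = 243 − 27 = 216; sign = (−1)^216 = +1.
Zolotarev: (118|243) = +1, matching the cycle-count sign.

+1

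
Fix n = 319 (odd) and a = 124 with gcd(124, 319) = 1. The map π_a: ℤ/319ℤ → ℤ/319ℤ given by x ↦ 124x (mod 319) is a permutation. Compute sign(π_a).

Start at x=31: 31 → 16 → 70 → 67 → 14 → 141 → 258 → … (one orbit).
π_124 has 6 disjoint cycles with lengths [140, 140, 28, 5, 5, 1] on {0,…,318}.
6 cycles on 319: each ℓ→(−1)^(ℓ−1), product (−1)^313 = -1.
Zolotarev: (124|319) = -1, matching the cycle-count sign.

-1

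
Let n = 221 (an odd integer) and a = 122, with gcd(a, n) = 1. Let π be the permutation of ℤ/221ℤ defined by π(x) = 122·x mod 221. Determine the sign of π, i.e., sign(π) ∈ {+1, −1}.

Trace 77: π^k(77) = [77, 112, 183, 5, 168, 164, 118] for k=0..6.
Decompose π into cycles: lengths [16, 16, 16, 16, 16, 16, 16, 16, 16, 16, 16, 16, 16, 4, 4, 4, 1] (17 cycles, including the fixed point 0).
With 17 cycles on 221 points, sign = (−1)^{221−17} = +1.

+1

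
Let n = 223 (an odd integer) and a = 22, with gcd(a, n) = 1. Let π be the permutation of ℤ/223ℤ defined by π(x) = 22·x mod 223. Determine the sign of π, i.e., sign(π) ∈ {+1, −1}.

-1

Trace 172: π^k(172) = [172, 216, 69, 180, 169, 150, 178] for k=0..6.
The orbit structure of x ↦ 22x mod 223: 2 orbits of sizes [222, 1].
sign(π) = (−1)^{n − #cycles} = (−1)^{223−2} = (−1)^221 = -1.
(22|223)_J = -1 (Zolotarev's lemma cross-check).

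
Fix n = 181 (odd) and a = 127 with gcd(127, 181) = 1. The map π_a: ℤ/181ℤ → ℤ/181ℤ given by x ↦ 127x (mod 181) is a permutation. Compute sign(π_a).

Start at x=65: 65 → 110 → 33 → 28 → 117 → 17 → 168 → … (one orbit).
Cycle lengths of π_127 on ℤ/181ℤ: [180, 1]; 2 cycles in total.
With 2 cycles on 181 points, sign = (−1)^{181−2} = -1.
(127|181)_J = -1 (Zolotarev's lemma cross-check).

-1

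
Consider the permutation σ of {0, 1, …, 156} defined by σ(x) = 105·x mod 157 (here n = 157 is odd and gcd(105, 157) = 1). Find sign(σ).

Trace 82: π^k(82) = [82, 132, 44, 67, 127, 147, 49] for k=0..6.
π_105 has 3 disjoint cycles with lengths [78, 78, 1] on {0,…,156}.
157 − 3 = 154 transpositions; sign(π) = (−1)^154 = +1.

+1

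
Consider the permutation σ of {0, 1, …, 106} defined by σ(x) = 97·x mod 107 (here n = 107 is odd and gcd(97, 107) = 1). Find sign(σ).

Orbit of 80 under x↦97x: [80, 56, 82, 36, 68, 69, 59]… (length divides ord_107(97)).
2 cycles of lengths [106, 1].
Σ(ℓ_i−1) = 107−2 = 105; sign = (−1)^105 = -1.
The Jacobi symbol (97|107) = -1 (Zolotarev) agrees.

-1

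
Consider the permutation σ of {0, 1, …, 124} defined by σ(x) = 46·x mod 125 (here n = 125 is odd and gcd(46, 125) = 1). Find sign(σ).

Start at x=101: 101 → 21 → 91 → 61 → 56 → 76 → 121 → … (one orbit).
13 cycles of lengths [25, 25, 25, 25, 5, 5, 5, 5, 1, 1, 1, 1, 1].
sign(π) = (−1)^{n − #cycles} = (−1)^{125−13} = (−1)^112 = +1.
Via Zolotarev, sign(π_{46}) = (46|125) = +1.

+1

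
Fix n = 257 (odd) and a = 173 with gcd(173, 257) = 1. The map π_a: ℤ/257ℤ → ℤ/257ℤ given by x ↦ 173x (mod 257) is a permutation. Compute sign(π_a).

+1

Trace 72: π^k(72) = [72, 120, 200, 162, 13, 193, 236] for k=0..6.
3 cycles of lengths [128, 128, 1].
3 cycles on 257: each ℓ→(−1)^(ℓ−1), product (−1)^254 = +1.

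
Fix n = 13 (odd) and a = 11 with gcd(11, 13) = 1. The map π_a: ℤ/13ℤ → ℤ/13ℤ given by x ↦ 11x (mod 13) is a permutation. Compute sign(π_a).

Trace 11: π^k(11) = [11, 4, 5, 3, 7, 12, 2] for k=0..6.
Decompose π into cycles: lengths [12, 1] (2 cycles, including the fixed point 0).
With 2 cycles on 13 points, sign = (−1)^{13−2} = -1.
The Jacobi symbol (11|13) = -1 (Zolotarev) agrees.

-1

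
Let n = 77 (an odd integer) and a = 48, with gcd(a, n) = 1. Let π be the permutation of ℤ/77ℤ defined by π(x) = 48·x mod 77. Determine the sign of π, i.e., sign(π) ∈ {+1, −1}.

Start at x=1: 1 → 48 → 71 → 20 → 36 → 34 → 15 → … (one orbit).
The orbit structure of x ↦ 48x mod 77: 12 orbits of sizes [10, 10, 10, 10, 10, 10, 5, 5, 2, 2, 2, 1].
sign(π) = (−1)^{n − #cycles} = (−1)^{77−12} = (−1)^65 = -1.
The Jacobi symbol (48|77) = -1 (Zolotarev) agrees.

-1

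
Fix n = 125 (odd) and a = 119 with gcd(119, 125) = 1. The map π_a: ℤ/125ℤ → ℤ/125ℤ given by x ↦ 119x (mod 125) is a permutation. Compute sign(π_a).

+1

Trace 44: π^k(44) = [44, 111, 84, 121, 24, 106, 114] for k=0..6.
Decompose π into cycles: lengths [50, 50, 10, 10, 2, 2, 1] (7 cycles, including the fixed point 0).
Σ(ℓ_i−1) = 125−7 = 118; sign = (−1)^118 = +1.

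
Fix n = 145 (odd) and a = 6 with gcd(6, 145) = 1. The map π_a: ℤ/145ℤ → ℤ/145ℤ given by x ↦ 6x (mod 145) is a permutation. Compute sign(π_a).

Trace 91: π^k(91) = [91, 111, 86, 81, 51, 16, 96] for k=0..6.
π_6 has 15 disjoint cycles with lengths [14, 14, 14, 14, 14, 14, 14, 14, 14, 14, 1, 1, 1, 1, 1] on {0,…,144}.
15 cycles on 145: each ℓ→(−1)^(ℓ−1), product (−1)^130 = +1.

+1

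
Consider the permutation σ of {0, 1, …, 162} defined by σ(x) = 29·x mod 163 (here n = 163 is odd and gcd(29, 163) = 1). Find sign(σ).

Orbit of 50 under x↦29x: [50, 146, 159, 47, 59, 81, 67]… (length divides ord_163(29)).
π_29 has 2 disjoint cycles with lengths [162, 1] on {0,…,162}.
n − c = 163 − 2 = 161; sign = (−1)^161 = -1.
Check: (29/163) = -1 by Zolotarev.

-1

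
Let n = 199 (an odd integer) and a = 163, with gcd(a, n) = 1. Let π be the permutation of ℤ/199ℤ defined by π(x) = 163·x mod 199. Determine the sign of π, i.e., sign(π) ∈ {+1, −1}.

Orbit of 100 under x↦163x: [100, 181, 51, 154, 28, 186, 70]… (length divides ord_199(163)).
Cycle type of π: 198 + 1; total 2 cycles.
199 − 2 = 197 transpositions; sign(π) = (−1)^197 = -1.

-1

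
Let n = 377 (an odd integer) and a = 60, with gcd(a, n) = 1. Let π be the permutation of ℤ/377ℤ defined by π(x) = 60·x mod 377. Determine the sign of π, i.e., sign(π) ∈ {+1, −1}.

+1

Start at x=164: 164 → 38 → 18 → 326 → 333 → 376 → 317 → … (one orbit).
Cycle lengths of π_60 on ℤ/377ℤ: [28, 28, 28, 28, 28, 28, 28, 28, 28, 28, 28, 28, 28, 4, 4, 4, 1]; 17 cycles in total.
Σ(ℓ_i−1) = 377−17 = 360; sign = (−1)^360 = +1.
Zolotarev: (60|377) = +1, matching the cycle-count sign.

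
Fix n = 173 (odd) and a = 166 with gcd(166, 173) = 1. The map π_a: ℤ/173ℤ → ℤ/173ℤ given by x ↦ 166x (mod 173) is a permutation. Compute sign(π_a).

-1

Orbit of 88 under x↦166x: [88, 76, 160, 91, 55, 134, 100]… (length divides ord_173(166)).
Cycle type of π: 172 + 1; total 2 cycles.
Σ(ℓ_i−1) = 173−2 = 171; sign = (−1)^171 = -1.
Zolotarev: (166|173) = -1, matching the cycle-count sign.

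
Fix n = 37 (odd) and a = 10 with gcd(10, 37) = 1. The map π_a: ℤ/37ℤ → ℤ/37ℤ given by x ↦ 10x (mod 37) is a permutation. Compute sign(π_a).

+1

Start at x=26: 26 → 1 → 10 → 26 (one orbit).
The orbit structure of x ↦ 10x mod 37: 13 orbits of sizes [3, 3, 3, 3, 3, 3, 3, 3, 3, 3, 3, 3, 1].
n − c = 37 − 13 = 24; sign = (−1)^24 = +1.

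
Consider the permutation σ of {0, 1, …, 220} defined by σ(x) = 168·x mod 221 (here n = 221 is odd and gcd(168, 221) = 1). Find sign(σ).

+1

Start at x=77: 77 → 118 → 155 → 183 → 25 → 1 → 168 → … (one orbit).
The orbit structure of x ↦ 168x mod 221: 33 orbits of sizes [8, 8, 8, 8, 8, 8, 8, 8, 8, 8, 8, 8, 8, 8, 8, 8, 8, 8, 8, 8, 8, 8, 8, 8, 8, 8, 2, 2, 2, 2, 2, 2, 1].
33 cycles on 221: each ℓ→(−1)^(ℓ−1), product (−1)^188 = +1.
Via Zolotarev, sign(π_{168}) = (168|221) = +1.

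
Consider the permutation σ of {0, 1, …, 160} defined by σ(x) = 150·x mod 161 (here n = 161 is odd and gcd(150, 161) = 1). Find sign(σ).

-1

Start at x=150: 150 → 121 → 118 → 151 → 110 → 78 → 108 → … (one orbit).
The orbit structure of x ↦ 150x mod 161: 6 orbits of sizes [66, 66, 11, 11, 6, 1].
sign(π) = (−1)^{n − #cycles} = (−1)^{161−6} = (−1)^155 = -1.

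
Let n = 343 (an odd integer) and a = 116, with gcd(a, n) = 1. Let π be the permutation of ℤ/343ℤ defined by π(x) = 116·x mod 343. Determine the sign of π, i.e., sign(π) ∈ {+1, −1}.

+1

Trace 197: π^k(197) = [197, 214, 128, 99, 165, 275, 1] for k=0..6.
Cycle type of π: 21×14 + 3×16 + 1; total 31 cycles.
n − c = 343 − 31 = 312; sign = (−1)^312 = +1.
Check: (116/343) = +1 by Zolotarev.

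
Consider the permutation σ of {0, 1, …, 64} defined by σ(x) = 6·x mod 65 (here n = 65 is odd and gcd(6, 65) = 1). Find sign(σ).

-1

Start at x=6: 6 → 36 → 21 → 61 → 41 → 51 → 46 → … (one orbit).
Cycle lengths of π_6 on ℤ/65ℤ: [12, 12, 12, 12, 12, 1, 1, 1, 1, 1]; 10 cycles in total.
With 10 cycles on 65 points, sign = (−1)^{65−10} = -1.
(6|65)_J = -1 (Zolotarev's lemma cross-check).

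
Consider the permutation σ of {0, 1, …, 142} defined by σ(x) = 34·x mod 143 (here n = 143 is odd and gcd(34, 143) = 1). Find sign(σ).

-1

Trace 122: π^k(122) = [122, 1, 34, 12] for k=0..3.
Cycle type of π: 4×33 + 1×11; total 44 cycles.
n − c = 143 − 44 = 99; sign = (−1)^99 = -1.
(34|143)_J = -1 (Zolotarev's lemma cross-check).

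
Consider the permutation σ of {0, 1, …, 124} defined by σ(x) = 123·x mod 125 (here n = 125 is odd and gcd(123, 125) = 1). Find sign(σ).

Orbit of 48 under x↦123x: [48, 29, 67, 116, 18, 89, 72]… (length divides ord_125(123)).
Decompose π into cycles: lengths [100, 20, 4, 1] (4 cycles, including the fixed point 0).
n − c = 125 − 4 = 121; sign = (−1)^121 = -1.
Via Zolotarev, sign(π_{123}) = (123|125) = -1.

-1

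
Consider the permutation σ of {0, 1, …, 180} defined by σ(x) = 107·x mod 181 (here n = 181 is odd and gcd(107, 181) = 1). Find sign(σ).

Orbit of 42 under x↦107x: [42, 150, 122, 22, 1, 107, 46]… (length divides ord_181(107)).
Decompose π into cycles: lengths [20, 20, 20, 20, 20, 20, 20, 20, 20, 1] (10 cycles, including the fixed point 0).
10 cycles on 181: each ℓ→(−1)^(ℓ−1), product (−1)^171 = -1.
Zolotarev: (107|181) = -1, matching the cycle-count sign.

-1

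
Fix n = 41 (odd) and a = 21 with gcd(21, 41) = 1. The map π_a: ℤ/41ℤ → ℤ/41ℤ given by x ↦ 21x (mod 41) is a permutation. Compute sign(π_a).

Trace 20: π^k(20) = [20, 10, 5, 23, 32, 16, 8] for k=0..6.
Decompose π into cycles: lengths [20, 20, 1] (3 cycles, including the fixed point 0).
n − c = 41 − 3 = 38; sign = (−1)^38 = +1.
Check: (21/41) = +1 by Zolotarev.

+1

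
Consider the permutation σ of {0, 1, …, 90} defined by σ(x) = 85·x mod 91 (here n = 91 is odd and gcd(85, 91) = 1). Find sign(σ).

-1

Start at x=8: 8 → 43 → 15 → 1 → 85 → 36 → 57 → … (one orbit).
π_85 has 14 disjoint cycles with lengths [12, 12, 12, 12, 12, 12, 12, 1, 1, 1, 1, 1, 1, 1] on {0,…,90}.
n − c = 91 − 14 = 77; sign = (−1)^77 = -1.
Zolotarev: (85|91) = -1, matching the cycle-count sign.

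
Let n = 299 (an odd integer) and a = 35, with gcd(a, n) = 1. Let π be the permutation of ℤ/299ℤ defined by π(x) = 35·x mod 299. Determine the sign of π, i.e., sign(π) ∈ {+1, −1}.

+1

Trace 211: π^k(211) = [211, 209, 139, 81, 144, 256, 289] for k=0..6.
The orbit structure of x ↦ 35x mod 299: 15 orbits of sizes [33, 33, 33, 33, 33, 33, 33, 33, 11, 11, 3, 3, 3, 3, 1].
sign(π) = (−1)^{n − #cycles} = (−1)^{299−15} = (−1)^284 = +1.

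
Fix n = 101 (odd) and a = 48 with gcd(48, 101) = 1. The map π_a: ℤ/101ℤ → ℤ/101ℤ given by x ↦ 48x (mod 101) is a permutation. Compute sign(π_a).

Start at x=37: 37 → 59 → 4 → 91 → 25 → 89 → 30 → … (one orbit).
2 cycles of lengths [100, 1].
2 cycles on 101: each ℓ→(−1)^(ℓ−1), product (−1)^99 = -1.

-1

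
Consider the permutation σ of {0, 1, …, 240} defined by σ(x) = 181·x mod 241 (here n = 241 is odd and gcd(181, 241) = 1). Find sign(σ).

+1

Orbit of 226 under x↦181x: [226, 177, 225, 237, 240, 60, 15]… (length divides ord_241(181)).
21 cycles of lengths [12, 12, 12, 12, 12, 12, 12, 12, 12, 12, 12, 12, 12, 12, 12, 12, 12, 12, 12, 12, 1].
241 − 21 = 220 transpositions; sign(π) = (−1)^220 = +1.
Check: (181/241) = +1 by Zolotarev.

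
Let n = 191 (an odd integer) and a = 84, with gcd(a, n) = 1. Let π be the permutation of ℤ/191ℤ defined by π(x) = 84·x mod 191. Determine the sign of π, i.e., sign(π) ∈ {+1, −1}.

Orbit of 150 under x↦84x: [150, 185, 69, 66, 5, 38, 136]… (length divides ord_191(84)).
Decompose π into cycles: lengths [38, 38, 38, 38, 38, 1] (6 cycles, including the fixed point 0).
n − c = 191 − 6 = 185; sign = (−1)^185 = -1.

-1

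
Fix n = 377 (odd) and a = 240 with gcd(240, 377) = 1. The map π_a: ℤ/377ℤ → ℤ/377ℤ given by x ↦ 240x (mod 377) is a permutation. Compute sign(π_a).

+1

Trace 256: π^k(256) = [256, 366, 376, 137, 81, 213, 225] for k=0..6.
Cycle type of π: 84×4 + 28 + 12 + 1; total 7 cycles.
With 7 cycles on 377 points, sign = (−1)^{377−7} = +1.
Zolotarev: (240|377) = +1, matching the cycle-count sign.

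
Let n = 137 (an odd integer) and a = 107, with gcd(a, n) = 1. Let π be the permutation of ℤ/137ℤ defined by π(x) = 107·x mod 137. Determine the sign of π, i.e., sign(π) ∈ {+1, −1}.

+1

Trace 135: π^k(135) = [135, 60, 118, 22, 25, 72, 32] for k=0..6.
The orbit structure of x ↦ 107x mod 137: 3 orbits of sizes [68, 68, 1].
137 − 3 = 134 transpositions; sign(π) = (−1)^134 = +1.
Via Zolotarev, sign(π_{107}) = (107|137) = +1.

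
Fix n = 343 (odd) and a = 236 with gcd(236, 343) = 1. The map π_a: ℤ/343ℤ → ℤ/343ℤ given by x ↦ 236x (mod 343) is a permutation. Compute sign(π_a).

Start at x=221: 221 → 20 → 261 → 199 → 316 → 145 → 263 → … (one orbit).
Cycle lengths of π_236 on ℤ/343ℤ: [294, 42, 6, 1]; 4 cycles in total.
With 4 cycles on 343 points, sign = (−1)^{343−4} = -1.
(236|343)_J = -1 (Zolotarev's lemma cross-check).

-1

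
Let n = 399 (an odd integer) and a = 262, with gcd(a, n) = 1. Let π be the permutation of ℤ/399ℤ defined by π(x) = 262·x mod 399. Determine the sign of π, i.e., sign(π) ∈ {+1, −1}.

Trace 64: π^k(64) = [64, 10, 226, 160, 25, 166, 1] for k=0..6.
Cycle type of π: 18×21 + 6×3 + 1×3; total 27 cycles.
With 27 cycles on 399 points, sign = (−1)^{399−27} = +1.

+1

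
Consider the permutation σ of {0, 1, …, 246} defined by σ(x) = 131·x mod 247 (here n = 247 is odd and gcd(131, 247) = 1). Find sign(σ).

+1

Trace 196: π^k(196) = [196, 235, 157, 66, 1, 131, 118] for k=0..6.
π_131 has 39 disjoint cycles with lengths [9, 9, 9, 9, 9, 9, 9, 9, 9, 9, 9, 9, 9, 9, 9, 9, 9, 9, 9, 9, 9, 9, 9, 9, 9, 9, 1, 1, 1, 1, 1, 1, 1, 1, 1, 1, 1, 1, 1] on {0,…,246}.
n − c = 247 − 39 = 208; sign = (−1)^208 = +1.
(131|247)_J = +1 (Zolotarev's lemma cross-check).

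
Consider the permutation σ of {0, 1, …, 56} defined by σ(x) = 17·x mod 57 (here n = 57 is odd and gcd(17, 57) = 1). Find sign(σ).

Start at x=26: 26 → 43 → 47 → 1 → 17 → 4 → 11 → … (one orbit).
Cycle type of π: 18×2 + 9×2 + 2 + 1; total 6 cycles.
n − c = 57 − 6 = 51; sign = (−1)^51 = -1.
Zolotarev: (17|57) = -1, matching the cycle-count sign.

-1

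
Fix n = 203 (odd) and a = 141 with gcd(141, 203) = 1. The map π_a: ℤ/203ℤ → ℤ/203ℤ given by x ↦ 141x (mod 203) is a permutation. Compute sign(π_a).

+1

Start at x=78: 78 → 36 → 1 → 141 → 190 → 197 → 169 → 78 (one orbit).
Decompose π into cycles: lengths [7, 7, 7, 7, 7, 7, 7, 7, 7, 7, 7, 7, 7, 7, 7, 7, 7, 7, 7, 7, 7, 7, 7, 7, 7, 7, 7, 7, 1, 1, 1, 1, 1, 1, 1] (35 cycles, including the fixed point 0).
203 − 35 = 168 transpositions; sign(π) = (−1)^168 = +1.
Check: (141/203) = +1 by Zolotarev.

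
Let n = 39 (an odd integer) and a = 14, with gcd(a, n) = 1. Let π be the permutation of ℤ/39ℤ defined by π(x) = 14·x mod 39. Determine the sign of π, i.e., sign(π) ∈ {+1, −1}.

Start at x=1: 1 → 14 → 1 (one orbit).
Cycle type of π: 2×13 + 1×13; total 26 cycles.
26 cycles on 39: each ℓ→(−1)^(ℓ−1), product (−1)^13 = -1.
Zolotarev: (14|39) = -1, matching the cycle-count sign.

-1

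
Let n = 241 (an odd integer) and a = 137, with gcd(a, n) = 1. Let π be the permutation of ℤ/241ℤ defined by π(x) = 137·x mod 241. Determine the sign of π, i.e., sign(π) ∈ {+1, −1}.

-1

Start at x=127: 127 → 47 → 173 → 83 → 44 → 3 → 170 → … (one orbit).
Cycle type of π: 240 + 1; total 2 cycles.
With 2 cycles on 241 points, sign = (−1)^{241−2} = -1.
Check: (137/241) = -1 by Zolotarev.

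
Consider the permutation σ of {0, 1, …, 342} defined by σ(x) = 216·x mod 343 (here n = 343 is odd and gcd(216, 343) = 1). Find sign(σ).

Trace 1: π^k(1) = [1, 216, 8, 13, 64, 104, 169] for k=0..6.
Decompose π into cycles: lengths [98, 98, 98, 14, 14, 14, 2, 2, 2, 1] (10 cycles, including the fixed point 0).
10 cycles on 343: each ℓ→(−1)^(ℓ−1), product (−1)^333 = -1.
(216|343)_J = -1 (Zolotarev's lemma cross-check).

-1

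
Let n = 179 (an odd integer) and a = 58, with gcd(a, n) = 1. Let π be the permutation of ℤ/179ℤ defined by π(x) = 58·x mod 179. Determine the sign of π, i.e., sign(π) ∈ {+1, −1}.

-1

Trace 90: π^k(90) = [90, 29, 71, 1, 58, 142, 2] for k=0..6.
2 cycles of lengths [178, 1].
2 cycles on 179: each ℓ→(−1)^(ℓ−1), product (−1)^177 = -1.
(58|179)_J = -1 (Zolotarev's lemma cross-check).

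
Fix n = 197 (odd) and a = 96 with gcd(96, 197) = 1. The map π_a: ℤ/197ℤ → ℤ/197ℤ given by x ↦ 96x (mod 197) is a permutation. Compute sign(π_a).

Orbit of 97 under x↦96x: [97, 53, 163, 85, 83, 88, 174]… (length divides ord_197(96)).
Cycle type of π: 98×2 + 1; total 3 cycles.
3 cycles on 197: each ℓ→(−1)^(ℓ−1), product (−1)^194 = +1.
Zolotarev: (96|197) = +1, matching the cycle-count sign.

+1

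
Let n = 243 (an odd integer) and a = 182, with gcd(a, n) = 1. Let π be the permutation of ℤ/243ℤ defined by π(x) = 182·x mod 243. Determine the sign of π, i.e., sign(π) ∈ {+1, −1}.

Trace 235: π^k(235) = [235, 2, 121, 152, 205, 131, 28] for k=0..6.
Decompose π into cycles: lengths [162, 54, 18, 6, 2, 1] (6 cycles, including the fixed point 0).
6 cycles on 243: each ℓ→(−1)^(ℓ−1), product (−1)^237 = -1.
Check: (182/243) = -1 by Zolotarev.

-1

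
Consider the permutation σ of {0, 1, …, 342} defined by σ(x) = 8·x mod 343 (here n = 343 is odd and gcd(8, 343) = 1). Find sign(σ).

Start at x=50: 50 → 57 → 113 → 218 → 29 → 232 → 141 → … (one orbit).
Cycle lengths of π_8 on ℤ/343ℤ: [49, 49, 49, 49, 49, 49, 7, 7, 7, 7, 7, 7, 1, 1, 1, 1, 1, 1, 1]; 19 cycles in total.
343 − 19 = 324 transpositions; sign(π) = (−1)^324 = +1.
Zolotarev: (8|343) = +1, matching the cycle-count sign.

+1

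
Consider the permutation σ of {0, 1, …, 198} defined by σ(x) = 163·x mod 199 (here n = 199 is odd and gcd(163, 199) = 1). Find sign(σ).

Orbit of 163 under x↦163x: [163, 102, 109, 56, 173, 140, 134]… (length divides ord_199(163)).
Cycle lengths of π_163 on ℤ/199ℤ: [198, 1]; 2 cycles in total.
With 2 cycles on 199 points, sign = (−1)^{199−2} = -1.

-1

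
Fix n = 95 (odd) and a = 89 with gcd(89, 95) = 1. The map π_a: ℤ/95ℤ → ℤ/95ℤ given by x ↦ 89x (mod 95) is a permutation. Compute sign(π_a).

Start at x=11: 11 → 29 → 16 → 94 → 6 → 59 → 26 → … (one orbit).
Cycle type of π: 18×5 + 2×2 + 1; total 8 cycles.
95 − 8 = 87 transpositions; sign(π) = (−1)^87 = -1.
The Jacobi symbol (89|95) = -1 (Zolotarev) agrees.

-1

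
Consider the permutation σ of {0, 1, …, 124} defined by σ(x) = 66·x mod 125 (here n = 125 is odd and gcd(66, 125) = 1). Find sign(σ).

+1

Trace 51: π^k(51) = [51, 116, 31, 46, 36, 1, 66] for k=0..6.
Cycle type of π: 25×4 + 5×4 + 1×5; total 13 cycles.
sign(π) = (−1)^{n − #cycles} = (−1)^{125−13} = (−1)^112 = +1.
Check: (66/125) = +1 by Zolotarev.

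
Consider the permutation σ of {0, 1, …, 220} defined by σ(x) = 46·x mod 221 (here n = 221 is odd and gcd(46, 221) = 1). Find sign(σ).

+1

Trace 45: π^k(45) = [45, 81, 190, 121, 41, 118, 124] for k=0..6.
Cycle type of π: 48×4 + 16 + 12 + 1; total 7 cycles.
7 cycles on 221: each ℓ→(−1)^(ℓ−1), product (−1)^214 = +1.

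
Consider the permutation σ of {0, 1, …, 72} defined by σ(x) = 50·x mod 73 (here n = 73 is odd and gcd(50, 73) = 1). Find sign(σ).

Trace 67: π^k(67) = [67, 65, 38, 2, 27, 36, 48] for k=0..6.
Cycle type of π: 36×2 + 1; total 3 cycles.
n − c = 73 − 3 = 70; sign = (−1)^70 = +1.

+1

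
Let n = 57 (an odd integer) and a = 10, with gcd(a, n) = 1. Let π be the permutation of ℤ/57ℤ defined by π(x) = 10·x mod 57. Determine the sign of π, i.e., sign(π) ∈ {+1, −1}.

Orbit of 16 under x↦10x: [16, 46, 4, 40, 1, 10, 43]… (length divides ord_57(10)).
Cycle lengths of π_10 on ℤ/57ℤ: [18, 18, 18, 1, 1, 1]; 6 cycles in total.
sign(π) = (−1)^{n − #cycles} = (−1)^{57−6} = (−1)^51 = -1.
Zolotarev: (10|57) = -1, matching the cycle-count sign.

-1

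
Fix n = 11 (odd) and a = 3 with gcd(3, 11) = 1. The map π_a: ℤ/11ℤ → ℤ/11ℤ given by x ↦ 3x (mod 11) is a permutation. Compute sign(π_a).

+1

Start at x=5: 5 → 4 → 1 → 3 → 9 → 5 (one orbit).
Decompose π into cycles: lengths [5, 5, 1] (3 cycles, including the fixed point 0).
n − c = 11 − 3 = 8; sign = (−1)^8 = +1.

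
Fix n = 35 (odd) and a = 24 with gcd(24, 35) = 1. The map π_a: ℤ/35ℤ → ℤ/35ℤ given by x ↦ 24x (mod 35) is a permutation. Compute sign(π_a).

-1

Trace 16: π^k(16) = [16, 34, 11, 19, 1, 24] for k=0..5.
Cycle lengths of π_24 on ℤ/35ℤ: [6, 6, 6, 6, 6, 2, 2, 1]; 8 cycles in total.
sign(π) = (−1)^{n − #cycles} = (−1)^{35−8} = (−1)^27 = -1.
The Jacobi symbol (24|35) = -1 (Zolotarev) agrees.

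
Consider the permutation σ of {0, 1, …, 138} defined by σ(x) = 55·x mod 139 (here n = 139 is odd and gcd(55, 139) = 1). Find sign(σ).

+1

Orbit of 45 under x↦55x: [45, 112, 44, 57, 77, 65, 100]… (length divides ord_139(55)).
Cycle type of π: 23×6 + 1; total 7 cycles.
n − c = 139 − 7 = 132; sign = (−1)^132 = +1.
Check: (55/139) = +1 by Zolotarev.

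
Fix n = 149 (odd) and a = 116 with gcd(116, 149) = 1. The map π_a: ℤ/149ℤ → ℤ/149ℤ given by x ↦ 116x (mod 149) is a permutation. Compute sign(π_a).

+1

Trace 30: π^k(30) = [30, 53, 39, 54, 6, 100, 127] for k=0..6.
3 cycles of lengths [74, 74, 1].
With 3 cycles on 149 points, sign = (−1)^{149−3} = +1.
Zolotarev: (116|149) = +1, matching the cycle-count sign.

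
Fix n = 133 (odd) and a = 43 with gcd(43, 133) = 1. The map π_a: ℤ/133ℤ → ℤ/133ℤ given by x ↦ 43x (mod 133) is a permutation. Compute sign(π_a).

+1

Orbit of 85 under x↦43x: [85, 64, 92, 99, 1, 43, 120]… (length divides ord_133(43)).
Decompose π into cycles: lengths [9, 9, 9, 9, 9, 9, 9, 9, 9, 9, 9, 9, 9, 9, 1, 1, 1, 1, 1, 1, 1] (21 cycles, including the fixed point 0).
n − c = 133 − 21 = 112; sign = (−1)^112 = +1.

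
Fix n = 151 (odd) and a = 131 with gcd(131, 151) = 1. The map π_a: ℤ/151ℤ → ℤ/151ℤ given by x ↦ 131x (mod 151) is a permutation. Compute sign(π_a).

-1

Trace 60: π^k(60) = [60, 8, 142, 29, 24, 124, 87] for k=0..6.
π_131 has 4 disjoint cycles with lengths [50, 50, 50, 1] on {0,…,150}.
sign(π) = (−1)^{n − #cycles} = (−1)^{151−4} = (−1)^147 = -1.
(131|151)_J = -1 (Zolotarev's lemma cross-check).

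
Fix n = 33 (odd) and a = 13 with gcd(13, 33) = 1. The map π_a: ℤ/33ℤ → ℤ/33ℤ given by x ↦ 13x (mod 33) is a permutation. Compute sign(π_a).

Orbit of 31 under x↦13x: [31, 7, 25, 28, 1, 13, 4]… (length divides ord_33(13)).
6 cycles of lengths [10, 10, 10, 1, 1, 1].
n − c = 33 − 6 = 27; sign = (−1)^27 = -1.

-1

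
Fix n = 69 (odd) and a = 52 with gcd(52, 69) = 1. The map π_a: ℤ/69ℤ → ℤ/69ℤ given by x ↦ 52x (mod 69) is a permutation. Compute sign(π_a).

Orbit of 13 under x↦52x: [13, 55, 31, 25, 58, 49, 64]… (length divides ord_69(52)).
Cycle lengths of π_52 on ℤ/69ℤ: [11, 11, 11, 11, 11, 11, 1, 1, 1]; 9 cycles in total.
With 9 cycles on 69 points, sign = (−1)^{69−9} = +1.

+1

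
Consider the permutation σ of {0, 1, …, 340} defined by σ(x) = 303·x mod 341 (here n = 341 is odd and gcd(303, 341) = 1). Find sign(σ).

+1

Start at x=259: 259 → 47 → 260 → 9 → 340 → 38 → 261 → … (one orbit).
Decompose π into cycles: lengths [30, 30, 30, 30, 30, 30, 30, 30, 30, 30, 30, 10, 1] (13 cycles, including the fixed point 0).
13 cycles on 341: each ℓ→(−1)^(ℓ−1), product (−1)^328 = +1.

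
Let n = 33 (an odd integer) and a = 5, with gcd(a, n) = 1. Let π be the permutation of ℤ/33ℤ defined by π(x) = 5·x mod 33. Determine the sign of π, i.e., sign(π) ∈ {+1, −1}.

Start at x=1: 1 → 5 → 25 → 26 → 31 → 23 → 16 → … (one orbit).
Decompose π into cycles: lengths [10, 10, 5, 5, 2, 1] (6 cycles, including the fixed point 0).
sign(π) = (−1)^{n − #cycles} = (−1)^{33−6} = (−1)^27 = -1.
Via Zolotarev, sign(π_{5}) = (5|33) = -1.

-1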